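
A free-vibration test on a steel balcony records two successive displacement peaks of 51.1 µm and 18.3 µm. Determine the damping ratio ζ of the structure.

0.161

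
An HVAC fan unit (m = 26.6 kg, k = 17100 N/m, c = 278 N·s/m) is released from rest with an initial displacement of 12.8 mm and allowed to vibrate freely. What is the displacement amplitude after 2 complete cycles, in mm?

0.907 mm

ζ = c/(2√(km)) = 278/(2√(17100 × 26.6)) = 278/1349 = 0.2061.
Logarithmic decrement δ = 2πζ/√(1 − ζ²) = 2π × 0.2061/√(1 − 0.0425) = 1.323.
After n cycles, x_n/x₀ = e^(−nδ), so x_2 = 12.8 × e^(−2 × 1.323) = 12.8 × 0.07088 = 0.9073 mm.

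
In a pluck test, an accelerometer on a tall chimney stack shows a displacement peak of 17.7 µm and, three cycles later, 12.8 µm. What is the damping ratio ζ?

Logarithmic decrement δ = (1/n)·ln(x₀/x_n) = (1/3)·ln(17.7/12.8) = (1/3)·ln(1.383) = 0.1080.
ζ = δ/√(4π² + δ²) = 0.1080/√(39.48 + 0.0117) = 0.1080/6.284 = 0.01719.

0.0172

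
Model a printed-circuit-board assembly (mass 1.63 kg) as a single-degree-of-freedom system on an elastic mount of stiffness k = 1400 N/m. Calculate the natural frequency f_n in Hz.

4.66 Hz

ω_n = √(k/m) = √(1400/1.63) = √858.9 = 29.31 rad/s.
f_n = ω_n/(2π) = 29.31/6.283 = 4.664 Hz.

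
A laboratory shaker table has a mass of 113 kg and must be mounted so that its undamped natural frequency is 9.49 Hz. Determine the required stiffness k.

ω_n = 2πf_n = 2π × 9.49 = 59.63 rad/s.
k = m·ω_n² = 113 × 59.63² = 113 × 3555 = 401800 N/m.

402000 N/m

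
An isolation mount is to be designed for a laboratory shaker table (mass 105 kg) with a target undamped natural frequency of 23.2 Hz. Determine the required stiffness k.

2230000 N/m

ω_n = 2πf_n = 2π × 23.2 = 145.8 rad/s.
k = m·ω_n² = 105 × 145.8² = 105 × 21250 = 2231000 N/m.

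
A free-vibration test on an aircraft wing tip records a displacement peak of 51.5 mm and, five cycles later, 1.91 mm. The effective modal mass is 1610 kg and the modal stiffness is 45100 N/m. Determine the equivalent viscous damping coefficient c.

1780 N·s/m

Logarithmic decrement δ = (1/n)·ln(x₀/x_n) = (1/5)·ln(51.5/1.91) = (1/5)·ln(26.96) = 0.6589.
ζ = δ/√(4π² + δ²) = 0.6589/√(39.48 + 0.434) = 0.6589/6.318 = 0.1043.
c = ζ · 2√(km) = 0.1043 × 2√(45100 × 1610) = 0.1043 × 17040 = 1777 N·s/m.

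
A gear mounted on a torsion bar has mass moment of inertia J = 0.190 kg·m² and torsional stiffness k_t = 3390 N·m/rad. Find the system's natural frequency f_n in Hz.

21.3 Hz

ω_n = √(k_t/J) = √(3390/0.190) = √17840 = 133.6 rad/s.
f_n = ω_n/(2π) = 133.6/6.283 = 21.26 Hz.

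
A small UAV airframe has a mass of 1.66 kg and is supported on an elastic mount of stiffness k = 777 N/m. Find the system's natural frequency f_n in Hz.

ω_n = √(k/m) = √(777.0/1.66) = √468.1 = 21.63 rad/s.
f_n = ω_n/(2π) = 21.63/6.283 = 3.443 Hz.

3.44 Hz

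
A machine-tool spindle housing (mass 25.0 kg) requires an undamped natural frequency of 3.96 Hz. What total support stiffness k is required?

15500 N/m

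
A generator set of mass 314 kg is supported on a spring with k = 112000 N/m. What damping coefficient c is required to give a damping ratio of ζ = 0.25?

2970 N·s/m

c_c = 2√(k·m) = 2√(112000 × 314) = 11860 N·s/m.
c = ζ·c_c = 0.25 × 11860 = 2965 N·s/m.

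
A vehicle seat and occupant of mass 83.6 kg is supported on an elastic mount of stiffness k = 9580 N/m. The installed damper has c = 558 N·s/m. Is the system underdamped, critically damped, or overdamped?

c_c = 2√(k·m) = 1790 N·s/m; ζ = c/c_c = 558/1790 = 0.312.
Since ζ < 1 the system is underdamped.

underdamped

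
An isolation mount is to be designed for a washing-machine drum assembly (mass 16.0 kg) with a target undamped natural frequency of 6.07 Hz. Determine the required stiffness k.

ω_n = 2πf_n = 2π × 6.07 = 38.14 rad/s.
k = m·ω_n² = 16.0 × 38.14² = 16.0 × 1455 = 23270 N/m.

23300 N/m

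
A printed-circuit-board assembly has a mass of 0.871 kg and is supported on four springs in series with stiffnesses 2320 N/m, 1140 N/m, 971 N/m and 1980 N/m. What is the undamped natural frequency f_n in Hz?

3.20 Hz

Series springs: 1/k_eq = 1/2320 + 1/1140 + 1/971 + 1/1980 = 0.002843, so k_eq = 351.7 N/m.
ω_n = √(k_eq/m) = √(351.7/0.871) = √403.8 = 20.10 rad/s.
f_n = ω_n/(2π) = 20.10/6.283 = 3.198 Hz.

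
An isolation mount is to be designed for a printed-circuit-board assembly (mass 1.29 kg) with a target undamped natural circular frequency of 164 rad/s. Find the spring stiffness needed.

34700 N/m

k = m·ω_n² = 1.29 × 164.0² = 1.29 × 26900 = 34700 N/m.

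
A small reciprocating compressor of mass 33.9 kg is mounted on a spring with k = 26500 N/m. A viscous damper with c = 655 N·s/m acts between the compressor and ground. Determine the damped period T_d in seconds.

0.239 s

ω_n = √(k/m) = √(26500/33.9) = 27.96 rad/s.
Critical damping c_c = 2√(k·m) = 2√(26500 × 33.9) = 1896 N·s/m, so ζ = c/c_c = 655/1896 = 0.3455.
ω_d = ω_n√(1 − ζ²) = 27.96 × √(1 − 0.119) = 26.24 rad/s.
T_d = 2π/ω_d = 0.2395 s.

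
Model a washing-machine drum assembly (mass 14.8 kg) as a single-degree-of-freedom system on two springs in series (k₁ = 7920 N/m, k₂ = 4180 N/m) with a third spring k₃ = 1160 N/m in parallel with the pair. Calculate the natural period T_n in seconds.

0.387 s

Series pair: k_s = k₁k₂/(k₁+k₂) = (7920)(4180)/(7920 + 4180) = 2736 N/m. In parallel with k₃: k_eq = 2736 + 1160 = 3896 N/m.
ω_n = √(k_eq/m) = √(3896/14.8) = √263.2 = 16.22 rad/s.
T_n = 2π/ω_n = 6.283/16.22 = 0.3873 s.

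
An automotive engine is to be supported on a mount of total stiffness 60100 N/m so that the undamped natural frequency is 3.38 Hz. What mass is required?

133 kg

ω_n = 2πf_n = 2π × 3.38 = 21.24 rad/s.
m = k/ω_n² = 60100/21.24² = 60100/451.0 = 133.3 kg.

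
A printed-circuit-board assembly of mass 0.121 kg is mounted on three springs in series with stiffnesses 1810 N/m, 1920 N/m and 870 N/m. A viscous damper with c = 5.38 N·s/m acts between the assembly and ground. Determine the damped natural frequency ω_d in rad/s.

Series springs: 1/k_eq = 1/1810 + 1/1920 + 1/870 = 0.002223, so k_eq = 449.9 N/m.
ω_n = √(k_eq/m) = √(449.9/0.121) = 60.98 rad/s.
Critical damping c_c = 2√(k_eq·m) = 2√(449.9 × 0.121) = 14.76 N·s/m, so ζ = c/c_c = 5.38/14.76 = 0.3646.
ω_d = ω_n√(1 − ζ²) = 60.98 × √(1 − 0.133) = 56.78 rad/s.

56.8 rad/s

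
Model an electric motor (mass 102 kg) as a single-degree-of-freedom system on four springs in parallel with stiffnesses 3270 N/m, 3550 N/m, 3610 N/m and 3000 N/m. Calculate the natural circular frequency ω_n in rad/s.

11.5 rad/s

Parallel springs add: k_eq = 3270 + 3550 + 3610 + 3000 = 13430 N/m.
ω_n = √(k_eq/m) = √(13430/102) = √131.7 = 11.47 rad/s.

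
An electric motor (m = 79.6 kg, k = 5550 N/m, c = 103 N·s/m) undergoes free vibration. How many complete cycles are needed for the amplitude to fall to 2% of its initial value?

ζ = c/(2√(km)) = 103/(2√(5550 × 79.6)) = 103/1329 = 0.07748.
Logarithmic decrement δ = 2πζ/√(1 − ζ²) = 2π × 0.07748/√(1 − 0.00600) = 0.4883.
x_n/x₀ = e^(−nδ) ≤ 0.02; take ln: n ≥ ln(1/0.02)/δ = 3.912/0.4883 = 8.011.
So 9 complete cycles are required.

9 cycles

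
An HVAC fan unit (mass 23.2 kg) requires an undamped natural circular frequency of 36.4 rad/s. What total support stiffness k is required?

k = m·ω_n² = 23.2 × 36.40² = 23.2 × 1325 = 30740 N/m.

30700 N/m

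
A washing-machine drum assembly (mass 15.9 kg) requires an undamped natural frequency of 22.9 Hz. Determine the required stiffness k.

329000 N/m

ω_n = 2πf_n = 2π × 22.9 = 143.9 rad/s.
k = m·ω_n² = 15.9 × 143.9² = 15.9 × 20700 = 329200 N/m.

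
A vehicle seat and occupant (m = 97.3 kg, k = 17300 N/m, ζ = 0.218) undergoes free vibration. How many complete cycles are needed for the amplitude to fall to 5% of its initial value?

3 cycles

Logarithmic decrement δ = 2πζ/√(1 − ζ²) = 2π × 0.2180/√(1 − 0.0475) = 1.403.
x_n/x₀ = e^(−nδ) ≤ 0.05; take ln: n ≥ ln(1/0.05)/δ = 2.996/1.403 = 2.134.
So 3 complete cycles are required.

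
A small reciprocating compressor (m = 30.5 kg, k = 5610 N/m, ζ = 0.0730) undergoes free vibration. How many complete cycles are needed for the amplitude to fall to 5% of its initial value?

7 cycles

Logarithmic decrement δ = 2πζ/√(1 − ζ²) = 2π × 0.07300/√(1 − 0.00533) = 0.4599.
x_n/x₀ = e^(−nδ) ≤ 0.05; take ln: n ≥ ln(1/0.05)/δ = 2.996/0.4599 = 6.514.
So 7 complete cycles are required.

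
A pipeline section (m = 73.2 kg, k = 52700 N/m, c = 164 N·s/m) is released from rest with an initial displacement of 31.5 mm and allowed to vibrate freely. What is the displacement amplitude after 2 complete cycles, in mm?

18.6 mm

ζ = c/(2√(km)) = 164/(2√(52700 × 73.2)) = 164/3928 = 0.04175.
Logarithmic decrement δ = 2πζ/√(1 − ζ²) = 2π × 0.04175/√(1 − 0.00174) = 0.2625.
After n cycles, x_n/x₀ = e^(−nδ), so x_2 = 31.5 × e^(−2 × 0.2625) = 31.5 × 0.5915 = 18.63 mm.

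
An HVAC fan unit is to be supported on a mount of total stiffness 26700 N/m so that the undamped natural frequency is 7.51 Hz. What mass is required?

12.0 kg

ω_n = 2πf_n = 2π × 7.51 = 47.19 rad/s.
m = k/ω_n² = 26700/47.19² = 26700/2227 = 11.99 kg.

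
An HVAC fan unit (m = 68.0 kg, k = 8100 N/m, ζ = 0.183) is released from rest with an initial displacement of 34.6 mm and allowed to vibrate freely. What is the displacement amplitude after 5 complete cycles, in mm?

Logarithmic decrement δ = 2πζ/√(1 − ζ²) = 2π × 0.1830/√(1 − 0.0335) = 1.170.
After n cycles, x_n/x₀ = e^(−nδ), so x_5 = 34.6 × e^(−5 × 1.170) = 34.6 × 0.002886 = 0.09986 mm.

0.0999 mm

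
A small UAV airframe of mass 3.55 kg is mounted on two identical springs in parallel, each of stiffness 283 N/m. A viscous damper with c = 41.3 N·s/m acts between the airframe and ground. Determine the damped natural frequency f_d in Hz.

Parallel springs add: k_eq = 2 × 283 = 566.0 N/m.
ω_n = √(k_eq/m) = √(566.0/3.55) = 12.63 rad/s.
Critical damping c_c = 2√(k_eq·m) = 2√(566.0 × 3.55) = 89.65 N·s/m, so ζ = c/c_c = 41.3/89.65 = 0.4607.
ω_d = ω_n√(1 − ζ²) = 12.63 × √(1 − 0.212) = 11.21 rad/s.
f_d = ω_d/(2π) = 1.784 Hz.

1.78 Hz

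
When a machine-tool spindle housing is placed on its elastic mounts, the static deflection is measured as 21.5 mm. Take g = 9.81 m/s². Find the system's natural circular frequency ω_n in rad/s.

ω_n = √(g/δ_st) = √(9.81/0.0215) = √456.3 = 21.36 rad/s.

21.4 rad/s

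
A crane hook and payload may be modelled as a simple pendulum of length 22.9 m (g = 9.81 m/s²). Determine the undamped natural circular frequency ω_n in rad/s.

0.655 rad/s

For a simple pendulum ω_n = √(g/L) = √(9.81/22.9) = √0.4284 = 0.6545 rad/s.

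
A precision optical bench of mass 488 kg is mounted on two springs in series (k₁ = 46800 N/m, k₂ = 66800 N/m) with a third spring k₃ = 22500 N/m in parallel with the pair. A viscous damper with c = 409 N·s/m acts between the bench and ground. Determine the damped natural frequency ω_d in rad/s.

10.1 rad/s

Series pair: k_s = k₁k₂/(k₁+k₂) = (46800)(66800)/(46800 + 66800) = 27520 N/m. In parallel with k₃: k_eq = 27520 + 22500 = 50020 N/m.
ω_n = √(k_eq/m) = √(50020/488) = 10.12 rad/s.
Critical damping c_c = 2√(k_eq·m) = 2√(50020 × 488) = 9881 N·s/m, so ζ = c/c_c = 409/9881 = 0.04139.
ω_d = ω_n√(1 − ζ²) = 10.12 × √(1 − 0.00171) = 10.12 rad/s.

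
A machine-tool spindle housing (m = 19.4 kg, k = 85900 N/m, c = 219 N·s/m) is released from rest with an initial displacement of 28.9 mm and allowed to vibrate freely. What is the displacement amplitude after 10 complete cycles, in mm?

0.137 mm

ζ = c/(2√(km)) = 219/(2√(85900 × 19.4)) = 219/2582 = 0.08482.
Logarithmic decrement δ = 2πζ/√(1 − ζ²) = 2π × 0.08482/√(1 − 0.00720) = 0.5349.
After n cycles, x_n/x₀ = e^(−nδ), so x_10 = 28.9 × e^(−10 × 0.5349) = 28.9 × 0.004753 = 0.1374 mm.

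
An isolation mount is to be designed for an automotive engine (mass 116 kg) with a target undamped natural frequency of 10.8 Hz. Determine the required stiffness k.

534000 N/m

ω_n = 2πf_n = 2π × 10.8 = 67.86 rad/s.
k = m·ω_n² = 116 × 67.86² = 116 × 4605 = 534200 N/m.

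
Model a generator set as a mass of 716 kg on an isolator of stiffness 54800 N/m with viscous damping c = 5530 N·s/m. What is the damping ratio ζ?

ω_n = √(k/m) = √(54800/716) = 8.749 rad/s.
Critical damping c_c = 2√(k·m) = 2√(54800 × 716) = 12530 N·s/m, so ζ = c/c_c = 5530/12530 = 0.4414.

0.441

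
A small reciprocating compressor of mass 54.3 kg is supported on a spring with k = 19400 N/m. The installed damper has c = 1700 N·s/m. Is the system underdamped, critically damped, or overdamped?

underdamped

c_c = 2√(k·m) = 2053 N·s/m; ζ = c/c_c = 1700/2053 = 0.828.
Since ζ < 1 the system is underdamped.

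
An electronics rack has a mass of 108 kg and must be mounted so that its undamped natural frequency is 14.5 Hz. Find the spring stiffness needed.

896000 N/m

ω_n = 2πf_n = 2π × 14.5 = 91.11 rad/s.
k = m·ω_n² = 108 × 91.11² = 108 × 8300 = 896400 N/m.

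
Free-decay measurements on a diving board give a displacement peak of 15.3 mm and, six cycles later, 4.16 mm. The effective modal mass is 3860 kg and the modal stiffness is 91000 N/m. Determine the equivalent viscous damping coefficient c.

Logarithmic decrement δ = (1/n)·ln(x₀/x_n) = (1/6)·ln(15.3/4.16) = (1/6)·ln(3.678) = 0.2171.
ζ = δ/√(4π² + δ²) = 0.2171/√(39.48 + 0.0471) = 0.2171/6.287 = 0.03452.
c = ζ · 2√(km) = 0.03452 × 2√(91000 × 3860) = 0.03452 × 37480 = 1294 N·s/m.

1290 N·s/m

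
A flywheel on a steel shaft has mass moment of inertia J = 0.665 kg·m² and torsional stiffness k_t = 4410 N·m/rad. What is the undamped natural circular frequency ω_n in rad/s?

81.4 rad/s

ω_n = √(k_t/J) = √(4410/0.665) = √6632 = 81.43 rad/s.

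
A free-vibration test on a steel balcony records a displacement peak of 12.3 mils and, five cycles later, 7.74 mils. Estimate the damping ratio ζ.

Logarithmic decrement δ = (1/n)·ln(x₀/x_n) = (1/5)·ln(12.3/7.74) = (1/5)·ln(1.589) = 0.09264.
ζ = δ/√(4π² + δ²) = 0.09264/√(39.48 + 0.00858) = 0.09264/6.284 = 0.01474.

0.0147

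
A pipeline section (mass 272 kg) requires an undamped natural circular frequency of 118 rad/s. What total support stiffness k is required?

k = m·ω_n² = 272 × 118.0² = 272 × 13920 = 3787000 N/m.

3790000 N/m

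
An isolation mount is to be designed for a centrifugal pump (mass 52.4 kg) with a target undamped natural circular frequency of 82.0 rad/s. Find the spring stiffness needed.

352000 N/m

k = m·ω_n² = 52.4 × 82.00² = 52.4 × 6724 = 352300 N/m.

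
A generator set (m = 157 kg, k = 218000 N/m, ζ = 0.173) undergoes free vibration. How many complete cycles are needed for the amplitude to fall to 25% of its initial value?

Logarithmic decrement δ = 2πζ/√(1 − ζ²) = 2π × 0.1730/√(1 − 0.0299) = 1.104.
x_n/x₀ = e^(−nδ) ≤ 0.25; take ln: n ≥ ln(1/0.25)/δ = 1.386/1.104 = 1.256.
So 2 complete cycles are required.

2 cycles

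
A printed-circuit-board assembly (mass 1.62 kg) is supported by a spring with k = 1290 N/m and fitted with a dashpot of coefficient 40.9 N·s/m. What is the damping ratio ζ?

ω_n = √(k/m) = √(1290/1.62) = 28.22 rad/s.
Critical damping c_c = 2√(k·m) = 2√(1290 × 1.62) = 91.43 N·s/m, so ζ = c/c_c = 40.9/91.43 = 0.4473.

0.447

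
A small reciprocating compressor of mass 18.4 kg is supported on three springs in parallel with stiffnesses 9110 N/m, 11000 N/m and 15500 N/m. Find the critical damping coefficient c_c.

1620 N·s/m

Parallel springs add: k_eq = 9110 + 11000 + 15500 = 35610 N/m.
c_c = 2√(k_eq·m) = 2√(35610 × 18.4) = 2 × 809.5 = 1619 N·s/m.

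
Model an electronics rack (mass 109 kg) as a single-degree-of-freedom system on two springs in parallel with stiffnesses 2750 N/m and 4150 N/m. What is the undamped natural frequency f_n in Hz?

1.27 Hz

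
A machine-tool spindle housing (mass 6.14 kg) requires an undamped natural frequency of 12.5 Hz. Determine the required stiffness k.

37900 N/m

ω_n = 2πf_n = 2π × 12.5 = 78.54 rad/s.
k = m·ω_n² = 6.14 × 78.54² = 6.14 × 6169 = 37870 N/m.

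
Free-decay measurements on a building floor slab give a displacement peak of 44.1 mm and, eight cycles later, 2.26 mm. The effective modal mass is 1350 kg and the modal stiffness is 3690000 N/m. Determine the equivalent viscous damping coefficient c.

8330 N·s/m

Logarithmic decrement δ = (1/n)·ln(x₀/x_n) = (1/8)·ln(44.1/2.26) = (1/8)·ln(19.51) = 0.3714.
ζ = δ/√(4π² + δ²) = 0.3714/√(39.48 + 0.138) = 0.3714/6.294 = 0.05901.
c = ζ · 2√(km) = 0.05901 × 2√(3690000 × 1350) = 0.05901 × 141200 = 8329 N·s/m.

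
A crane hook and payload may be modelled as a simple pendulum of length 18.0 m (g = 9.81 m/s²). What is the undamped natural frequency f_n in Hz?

For a simple pendulum ω_n = √(g/L) = √(9.81/18.0) = √0.5450 = 0.7382 rad/s.
f_n = ω_n/(2π) = 0.7382/6.283 = 0.1175 Hz.

0.117 Hz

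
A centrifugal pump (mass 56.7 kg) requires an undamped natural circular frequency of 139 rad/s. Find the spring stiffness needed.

k = m·ω_n² = 56.7 × 139.0² = 56.7 × 19320 = 1096000 N/m.

1100000 N/m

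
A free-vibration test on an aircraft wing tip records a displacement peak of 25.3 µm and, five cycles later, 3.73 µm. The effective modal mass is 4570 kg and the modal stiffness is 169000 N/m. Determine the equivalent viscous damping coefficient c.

3380 N·s/m

Logarithmic decrement δ = (1/n)·ln(x₀/x_n) = (1/5)·ln(25.3/3.73) = (1/5)·ln(6.783) = 0.3829.
ζ = δ/√(4π² + δ²) = 0.3829/√(39.48 + 0.147) = 0.3829/6.295 = 0.06082.
c = ζ · 2√(km) = 0.06082 × 2√(169000 × 4570) = 0.06082 × 55580 = 3381 N·s/m.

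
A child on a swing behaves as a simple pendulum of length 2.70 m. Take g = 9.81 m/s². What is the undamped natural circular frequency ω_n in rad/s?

1.91 rad/s

For a simple pendulum ω_n = √(g/L) = √(9.81/2.70) = √3.633 = 1.906 rad/s.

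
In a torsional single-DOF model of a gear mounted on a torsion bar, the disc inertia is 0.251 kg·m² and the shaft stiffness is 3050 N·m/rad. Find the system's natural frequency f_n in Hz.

17.5 Hz

ω_n = √(k_t/J) = √(3050/0.251) = √12150 = 110.2 rad/s.
f_n = ω_n/(2π) = 110.2/6.283 = 17.54 Hz.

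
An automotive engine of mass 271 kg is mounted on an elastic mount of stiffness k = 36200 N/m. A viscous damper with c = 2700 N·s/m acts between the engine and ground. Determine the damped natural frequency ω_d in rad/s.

10.4 rad/s

ω_n = √(k/m) = √(36200/271) = 11.56 rad/s.
Critical damping c_c = 2√(k·m) = 2√(36200 × 271) = 6264 N·s/m, so ζ = c/c_c = 2700/6264 = 0.4310.
ω_d = ω_n√(1 − ζ²) = 11.56 × √(1 − 0.186) = 10.43 rad/s.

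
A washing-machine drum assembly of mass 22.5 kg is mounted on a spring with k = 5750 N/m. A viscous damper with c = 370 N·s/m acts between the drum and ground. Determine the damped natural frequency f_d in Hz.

2.18 Hz

ω_n = √(k/m) = √(5750/22.5) = 15.99 rad/s.
Critical damping c_c = 2√(k·m) = 2√(5750 × 22.5) = 719.4 N·s/m, so ζ = c/c_c = 370/719.4 = 0.5143.
ω_d = ω_n√(1 − ζ²) = 15.99 × √(1 − 0.265) = 13.71 rad/s.
f_d = ω_d/(2π) = 2.182 Hz.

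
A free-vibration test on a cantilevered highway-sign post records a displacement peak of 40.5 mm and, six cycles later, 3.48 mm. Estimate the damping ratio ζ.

0.0650

Logarithmic decrement δ = (1/n)·ln(x₀/x_n) = (1/6)·ln(40.5/3.48) = (1/6)·ln(11.64) = 0.4090.
ζ = δ/√(4π² + δ²) = 0.4090/√(39.48 + 0.167) = 0.4090/6.296 = 0.06496.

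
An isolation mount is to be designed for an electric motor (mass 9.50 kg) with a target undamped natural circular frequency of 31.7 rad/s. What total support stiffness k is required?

k = m·ω_n² = 9.50 × 31.70² = 9.50 × 1005 = 9546 N/m.

9550 N/m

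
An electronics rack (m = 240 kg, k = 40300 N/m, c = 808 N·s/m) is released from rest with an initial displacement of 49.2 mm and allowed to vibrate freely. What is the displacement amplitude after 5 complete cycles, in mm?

ζ = c/(2√(km)) = 808/(2√(40300 × 240)) = 808/6220 = 0.1299.
Logarithmic decrement δ = 2πζ/√(1 − ζ²) = 2π × 0.1299/√(1 − 0.0169) = 0.8232.
After n cycles, x_n/x₀ = e^(−nδ), so x_5 = 49.2 × e^(−5 × 0.8232) = 49.2 × 0.01631 = 0.8025 mm.

0.802 mm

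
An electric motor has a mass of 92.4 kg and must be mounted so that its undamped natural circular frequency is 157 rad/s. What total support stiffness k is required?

2280000 N/m

k = m·ω_n² = 92.4 × 157.0² = 92.4 × 24650 = 2278000 N/m.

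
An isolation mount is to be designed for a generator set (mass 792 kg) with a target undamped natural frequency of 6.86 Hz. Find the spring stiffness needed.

ω_n = 2πf_n = 2π × 6.86 = 43.10 rad/s.
k = m·ω_n² = 792 × 43.10² = 792 × 1858 = 1471000 N/m.

1470000 N/m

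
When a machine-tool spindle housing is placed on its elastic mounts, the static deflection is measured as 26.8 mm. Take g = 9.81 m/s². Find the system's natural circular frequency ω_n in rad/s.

19.1 rad/s

ω_n = √(g/δ_st) = √(9.81/0.0268) = √366.0 = 19.13 rad/s.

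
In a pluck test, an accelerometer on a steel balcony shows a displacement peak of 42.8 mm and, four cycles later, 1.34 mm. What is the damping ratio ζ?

Logarithmic decrement δ = (1/n)·ln(x₀/x_n) = (1/4)·ln(42.8/1.34) = (1/4)·ln(31.94) = 0.8660.
ζ = δ/√(4π² + δ²) = 0.8660/√(39.48 + 0.750) = 0.8660/6.343 = 0.1365.

0.137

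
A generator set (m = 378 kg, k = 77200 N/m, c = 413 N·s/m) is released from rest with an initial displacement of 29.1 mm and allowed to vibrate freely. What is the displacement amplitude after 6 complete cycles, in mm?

6.88 mm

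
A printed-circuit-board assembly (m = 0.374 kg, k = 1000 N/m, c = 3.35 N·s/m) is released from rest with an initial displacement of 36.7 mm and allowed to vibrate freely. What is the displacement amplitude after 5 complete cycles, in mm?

2.39 mm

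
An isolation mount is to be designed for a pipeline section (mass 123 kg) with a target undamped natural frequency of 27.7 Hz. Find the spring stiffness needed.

ω_n = 2πf_n = 2π × 27.7 = 174.0 rad/s.
k = m·ω_n² = 123 × 174.0² = 123 × 30290 = 3726000 N/m.

3730000 N/m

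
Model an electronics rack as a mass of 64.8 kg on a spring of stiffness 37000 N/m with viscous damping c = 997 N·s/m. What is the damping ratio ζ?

ω_n = √(k/m) = √(37000/64.8) = 23.90 rad/s.
Critical damping c_c = 2√(k·m) = 2√(37000 × 64.8) = 3097 N·s/m, so ζ = c/c_c = 997/3097 = 0.3219.

0.322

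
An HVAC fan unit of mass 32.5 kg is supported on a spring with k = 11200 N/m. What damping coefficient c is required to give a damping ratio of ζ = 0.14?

169 N·s/m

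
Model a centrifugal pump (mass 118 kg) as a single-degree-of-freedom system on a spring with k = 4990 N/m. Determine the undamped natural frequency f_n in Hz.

1.03 Hz

ω_n = √(k/m) = √(4990/118) = √42.29 = 6.503 rad/s.
f_n = ω_n/(2π) = 6.503/6.283 = 1.035 Hz.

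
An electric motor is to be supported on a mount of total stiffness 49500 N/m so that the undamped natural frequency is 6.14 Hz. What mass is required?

ω_n = 2πf_n = 2π × 6.14 = 38.58 rad/s.
m = k/ω_n² = 49500/38.58² = 49500/1488 = 33.26 kg.

33.3 kg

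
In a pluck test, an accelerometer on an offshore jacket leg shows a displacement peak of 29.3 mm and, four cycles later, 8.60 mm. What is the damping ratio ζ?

0.0487

Logarithmic decrement δ = (1/n)·ln(x₀/x_n) = (1/4)·ln(29.3/8.60) = (1/4)·ln(3.407) = 0.3065.
ζ = δ/√(4π² + δ²) = 0.3065/√(39.48 + 0.0939) = 0.3065/6.291 = 0.04872.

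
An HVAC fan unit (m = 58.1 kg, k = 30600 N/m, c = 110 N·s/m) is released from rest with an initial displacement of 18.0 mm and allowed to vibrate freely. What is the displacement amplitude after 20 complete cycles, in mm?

ζ = c/(2√(km)) = 110/(2√(30600 × 58.1)) = 110/2667 = 0.04125.
Logarithmic decrement δ = 2πζ/√(1 − ζ²) = 2π × 0.04125/√(1 − 0.00170) = 0.2594.
After n cycles, x_n/x₀ = e^(−nδ), so x_20 = 18.0 × e^(−20 × 0.2594) = 18.0 × 0.005584 = 0.1005 mm.

0.101 mm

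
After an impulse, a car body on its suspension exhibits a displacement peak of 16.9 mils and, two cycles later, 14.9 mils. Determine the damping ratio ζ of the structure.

Logarithmic decrement δ = (1/n)·ln(x₀/x_n) = (1/2)·ln(16.9/14.9) = (1/2)·ln(1.134) = 0.06298.
ζ = δ/√(4π² + δ²) = 0.06298/√(39.48 + 0.00397) = 0.06298/6.284 = 0.01002.

0.0100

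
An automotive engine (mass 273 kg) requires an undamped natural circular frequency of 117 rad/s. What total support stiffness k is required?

3740000 N/m

k = m·ω_n² = 273 × 117.0² = 273 × 13690 = 3737000 N/m.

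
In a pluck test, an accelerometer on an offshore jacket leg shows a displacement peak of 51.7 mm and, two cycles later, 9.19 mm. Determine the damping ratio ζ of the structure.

0.136

Logarithmic decrement δ = (1/n)·ln(x₀/x_n) = (1/2)·ln(51.7/9.19) = (1/2)·ln(5.626) = 0.8637.
ζ = δ/√(4π² + δ²) = 0.8637/√(39.48 + 0.746) = 0.8637/6.342 = 0.1362.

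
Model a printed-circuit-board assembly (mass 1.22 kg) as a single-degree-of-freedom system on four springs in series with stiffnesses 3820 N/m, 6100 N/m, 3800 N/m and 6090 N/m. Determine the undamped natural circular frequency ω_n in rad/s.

31.0 rad/s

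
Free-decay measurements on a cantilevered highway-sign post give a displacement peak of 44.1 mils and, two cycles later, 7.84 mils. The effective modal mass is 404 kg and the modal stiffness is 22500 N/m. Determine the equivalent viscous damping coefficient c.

Logarithmic decrement δ = (1/n)·ln(x₀/x_n) = (1/2)·ln(44.1/7.84) = (1/2)·ln(5.625) = 0.8636.
ζ = δ/√(4π² + δ²) = 0.8636/√(39.48 + 0.746) = 0.8636/6.342 = 0.1362.
c = ζ · 2√(km) = 0.1362 × 2√(22500 × 404) = 0.1362 × 6030 = 821.1 N·s/m.

821 N·s/m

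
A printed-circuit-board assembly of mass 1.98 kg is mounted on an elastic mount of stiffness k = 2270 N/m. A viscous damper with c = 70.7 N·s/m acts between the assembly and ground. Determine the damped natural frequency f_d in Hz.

ω_n = √(k/m) = √(2270/1.98) = 33.86 rad/s.
Critical damping c_c = 2√(k·m) = 2√(2270 × 1.98) = 134.1 N·s/m, so ζ = c/c_c = 70.7/134.1 = 0.5273.
ω_d = ω_n√(1 − ζ²) = 33.86 × √(1 − 0.278) = 28.77 rad/s.
f_d = ω_d/(2π) = 4.579 Hz.

4.58 Hz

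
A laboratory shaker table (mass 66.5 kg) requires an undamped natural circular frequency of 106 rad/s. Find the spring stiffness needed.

k = m·ω_n² = 66.5 × 106.0² = 66.5 × 11240 = 747200 N/m.

747000 N/m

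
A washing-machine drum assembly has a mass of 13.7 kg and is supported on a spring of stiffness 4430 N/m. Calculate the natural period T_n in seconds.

0.349 s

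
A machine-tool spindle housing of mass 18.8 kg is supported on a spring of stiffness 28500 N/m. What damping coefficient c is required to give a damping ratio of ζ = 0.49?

717 N·s/m

c_c = 2√(k·m) = 2√(28500 × 18.8) = 1464 N·s/m.
c = ζ·c_c = 0.49 × 1464 = 717.3 N·s/m.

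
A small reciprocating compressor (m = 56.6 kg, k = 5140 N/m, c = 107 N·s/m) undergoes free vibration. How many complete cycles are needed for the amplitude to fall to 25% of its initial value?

ζ = c/(2√(km)) = 107/(2√(5140 × 56.6)) = 107/1079 = 0.09919.
Logarithmic decrement δ = 2πζ/√(1 − ζ²) = 2π × 0.09919/√(1 − 0.00984) = 0.6263.
x_n/x₀ = e^(−nδ) ≤ 0.25; take ln: n ≥ ln(1/0.25)/δ = 1.386/0.6263 = 2.213.
So 3 complete cycles are required.

3 cycles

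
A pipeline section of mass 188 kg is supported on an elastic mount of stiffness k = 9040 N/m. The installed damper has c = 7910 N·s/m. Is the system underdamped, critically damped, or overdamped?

overdamped

c_c = 2√(k·m) = 2607 N·s/m; ζ = c/c_c = 7910/2607 = 3.03.
Since ζ > 1 the system is overdamped.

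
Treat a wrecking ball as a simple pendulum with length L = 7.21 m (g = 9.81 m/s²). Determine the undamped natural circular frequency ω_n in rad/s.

1.17 rad/s

For a simple pendulum ω_n = √(g/L) = √(9.81/7.21) = √1.361 = 1.166 rad/s.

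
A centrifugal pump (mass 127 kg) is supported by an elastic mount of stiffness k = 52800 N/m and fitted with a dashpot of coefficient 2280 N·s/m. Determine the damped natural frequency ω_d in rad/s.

18.3 rad/s

ω_n = √(k/m) = √(52800/127) = 20.39 rad/s.
Critical damping c_c = 2√(k·m) = 2√(52800 × 127) = 5179 N·s/m, so ζ = c/c_c = 2280/5179 = 0.4402.
ω_d = ω_n√(1 − ζ²) = 20.39 × √(1 − 0.194) = 18.31 rad/s.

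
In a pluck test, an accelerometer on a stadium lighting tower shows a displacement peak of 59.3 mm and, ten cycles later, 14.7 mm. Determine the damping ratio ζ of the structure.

Logarithmic decrement δ = (1/n)·ln(x₀/x_n) = (1/10)·ln(59.3/14.7) = (1/10)·ln(4.034) = 0.1395.
ζ = δ/√(4π² + δ²) = 0.1395/√(39.48 + 0.0195) = 0.1395/6.285 = 0.02219.

0.0222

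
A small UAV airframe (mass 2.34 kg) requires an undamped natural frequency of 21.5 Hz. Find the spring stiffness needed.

ω_n = 2πf_n = 2π × 21.5 = 135.1 rad/s.
k = m·ω_n² = 2.34 × 135.1² = 2.34 × 18250 = 42700 N/m.

42700 N/m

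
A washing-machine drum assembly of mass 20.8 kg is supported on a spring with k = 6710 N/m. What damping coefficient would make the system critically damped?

c_c = 2√(k·m) = 2√(6710 × 20.8) = 2 × 373.6 = 747.2 N·s/m.

747 N·s/m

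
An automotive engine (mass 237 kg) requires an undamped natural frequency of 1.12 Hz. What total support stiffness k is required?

ω_n = 2πf_n = 2π × 1.12 = 7.037 rad/s.
k = m·ω_n² = 237 × 7.037² = 237 × 49.52 = 11740 N/m.

11700 N/m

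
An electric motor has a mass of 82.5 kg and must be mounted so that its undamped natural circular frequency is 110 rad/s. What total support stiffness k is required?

998000 N/m

k = m·ω_n² = 82.5 × 110.0² = 82.5 × 12100 = 998200 N/m.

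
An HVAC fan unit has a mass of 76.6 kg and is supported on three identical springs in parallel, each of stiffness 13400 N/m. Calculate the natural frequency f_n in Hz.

3.65 Hz

Parallel springs add: k_eq = 3 × 13400 = 40200 N/m.
ω_n = √(k_eq/m) = √(40200/76.6) = √524.8 = 22.91 rad/s.
f_n = ω_n/(2π) = 22.91/6.283 = 3.646 Hz.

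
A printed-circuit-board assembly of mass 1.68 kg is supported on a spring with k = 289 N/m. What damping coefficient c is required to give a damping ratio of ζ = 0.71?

c_c = 2√(k·m) = 2√(289.0 × 1.68) = 44.07 N·s/m.
c = ζ·c_c = 0.71 × 44.07 = 31.29 N·s/m.

31.3 N·s/m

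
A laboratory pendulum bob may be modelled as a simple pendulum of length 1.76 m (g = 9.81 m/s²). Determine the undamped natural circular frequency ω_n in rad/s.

For a simple pendulum ω_n = √(g/L) = √(9.81/1.76) = √5.574 = 2.361 rad/s.

2.36 rad/s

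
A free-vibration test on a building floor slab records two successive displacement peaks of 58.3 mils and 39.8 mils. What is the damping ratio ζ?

Logarithmic decrement δ = (1/n)·ln(x₀/x_n) = (1/1)·ln(58.3/39.8) = (1/1)·ln(1.465) = 0.3817.
ζ = δ/√(4π² + δ²) = 0.3817/√(39.48 + 0.146) = 0.3817/6.295 = 0.06064.

0.0606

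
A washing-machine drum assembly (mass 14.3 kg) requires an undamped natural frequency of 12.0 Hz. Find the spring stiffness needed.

ω_n = 2πf_n = 2π × 12.0 = 75.40 rad/s.
k = m·ω_n² = 14.3 × 75.40² = 14.3 × 5685 = 81290 N/m.

81300 N/m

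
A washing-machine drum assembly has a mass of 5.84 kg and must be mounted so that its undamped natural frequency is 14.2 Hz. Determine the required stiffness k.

46500 N/m

ω_n = 2πf_n = 2π × 14.2 = 89.22 rad/s.
k = m·ω_n² = 5.84 × 89.22² = 5.84 × 7960 = 46490 N/m.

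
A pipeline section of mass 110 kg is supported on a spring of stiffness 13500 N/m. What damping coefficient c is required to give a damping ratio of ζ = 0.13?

c_c = 2√(k·m) = 2√(13500 × 110) = 2437 N·s/m.
c = ζ·c_c = 0.13 × 2437 = 316.8 N·s/m.

317 N·s/m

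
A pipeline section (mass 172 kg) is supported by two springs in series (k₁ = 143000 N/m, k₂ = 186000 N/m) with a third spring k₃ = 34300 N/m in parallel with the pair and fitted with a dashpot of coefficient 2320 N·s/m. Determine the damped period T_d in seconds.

0.252 s

Series pair: k_s = k₁k₂/(k₁+k₂) = (143000)(186000)/(143000 + 186000) = 80840 N/m. In parallel with k₃: k_eq = 80840 + 34300 = 115100 N/m.
ω_n = √(k_eq/m) = √(115100/172) = 25.87 rad/s.
Critical damping c_c = 2√(k_eq·m) = 2√(115100 × 172) = 8901 N·s/m, so ζ = c/c_c = 2320/8901 = 0.2607.
ω_d = ω_n√(1 − ζ²) = 25.87 × √(1 − 0.0679) = 24.98 rad/s.
T_d = 2π/ω_d = 0.2515 s.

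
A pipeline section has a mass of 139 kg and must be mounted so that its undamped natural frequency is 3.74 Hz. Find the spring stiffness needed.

ω_n = 2πf_n = 2π × 3.74 = 23.50 rad/s.
k = m·ω_n² = 139 × 23.50² = 139 × 552.2 = 76760 N/m.

76800 N/m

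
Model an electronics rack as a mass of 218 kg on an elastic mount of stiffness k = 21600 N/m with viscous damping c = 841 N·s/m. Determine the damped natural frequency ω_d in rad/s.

9.77 rad/s

ω_n = √(k/m) = √(21600/218) = 9.954 rad/s.
Critical damping c_c = 2√(k·m) = 2√(21600 × 218) = 4340 N·s/m, so ζ = c/c_c = 841/4340 = 0.1938.
ω_d = ω_n√(1 − ζ²) = 9.954 × √(1 − 0.0376) = 9.765 rad/s.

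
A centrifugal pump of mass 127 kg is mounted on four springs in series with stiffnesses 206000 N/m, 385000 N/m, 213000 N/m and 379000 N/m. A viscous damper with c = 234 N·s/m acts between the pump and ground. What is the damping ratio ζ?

0.0399

Series springs: 1/k_eq = 1/206000 + 1/385000 + 1/213000 + 1/379000 = 1.479×10^-5, so k_eq = 67640 N/m.
ω_n = √(k_eq/m) = √(67640/127) = 23.08 rad/s.
Critical damping c_c = 2√(k_eq·m) = 2√(67640 × 127) = 5862 N·s/m, so ζ = c/c_c = 234/5862 = 0.03992.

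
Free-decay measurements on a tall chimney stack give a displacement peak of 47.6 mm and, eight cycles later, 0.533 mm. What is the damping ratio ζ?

0.0890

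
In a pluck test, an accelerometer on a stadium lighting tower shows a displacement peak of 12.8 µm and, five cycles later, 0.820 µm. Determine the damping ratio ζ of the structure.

0.0871

Logarithmic decrement δ = (1/n)·ln(x₀/x_n) = (1/5)·ln(12.8/0.820) = (1/5)·ln(15.61) = 0.5496.
ζ = δ/√(4π² + δ²) = 0.5496/√(39.48 + 0.302) = 0.5496/6.307 = 0.08714.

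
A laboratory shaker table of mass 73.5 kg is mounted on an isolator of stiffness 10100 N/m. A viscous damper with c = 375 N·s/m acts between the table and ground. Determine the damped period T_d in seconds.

0.549 s

ω_n = √(k/m) = √(10100/73.5) = 11.72 rad/s.
Critical damping c_c = 2√(k·m) = 2√(10100 × 73.5) = 1723 N·s/m, so ζ = c/c_c = 375/1723 = 0.2176.
ω_d = ω_n√(1 − ζ²) = 11.72 × √(1 − 0.0474) = 11.44 rad/s.
T_d = 2π/ω_d = 0.5492 s.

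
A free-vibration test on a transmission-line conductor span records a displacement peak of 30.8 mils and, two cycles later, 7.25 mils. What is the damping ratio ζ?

Logarithmic decrement δ = (1/n)·ln(x₀/x_n) = (1/2)·ln(30.8/7.25) = (1/2)·ln(4.248) = 0.7233.
ζ = δ/√(4π² + δ²) = 0.7233/√(39.48 + 0.523) = 0.7233/6.325 = 0.1144.

0.114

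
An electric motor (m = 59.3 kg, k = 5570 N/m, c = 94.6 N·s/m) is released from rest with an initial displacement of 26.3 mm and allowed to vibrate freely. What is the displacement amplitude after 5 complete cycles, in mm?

ζ = c/(2√(km)) = 94.6/(2√(5570 × 59.3)) = 94.6/1149 = 0.08230.
Logarithmic decrement δ = 2πζ/√(1 − ζ²) = 2π × 0.08230/√(1 − 0.00677) = 0.5189.
After n cycles, x_n/x₀ = e^(−nδ), so x_5 = 26.3 × e^(−5 × 0.5189) = 26.3 × 0.07469 = 1.964 mm.

1.96 mm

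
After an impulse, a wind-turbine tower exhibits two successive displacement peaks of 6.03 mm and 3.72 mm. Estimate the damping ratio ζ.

0.0766

Logarithmic decrement δ = (1/n)·ln(x₀/x_n) = (1/1)·ln(6.03/3.72) = (1/1)·ln(1.621) = 0.4830.
ζ = δ/√(4π² + δ²) = 0.4830/√(39.48 + 0.233) = 0.4830/6.302 = 0.07665.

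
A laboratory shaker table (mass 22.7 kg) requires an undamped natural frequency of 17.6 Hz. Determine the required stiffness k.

ω_n = 2πf_n = 2π × 17.6 = 110.6 rad/s.
k = m·ω_n² = 22.7 × 110.6² = 22.7 × 12230 = 277600 N/m.

278000 N/m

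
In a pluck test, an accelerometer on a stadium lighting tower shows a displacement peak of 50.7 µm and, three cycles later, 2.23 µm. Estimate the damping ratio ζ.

0.163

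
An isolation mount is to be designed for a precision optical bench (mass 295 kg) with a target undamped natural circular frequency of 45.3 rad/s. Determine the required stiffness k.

605000 N/m

k = m·ω_n² = 295 × 45.30² = 295 × 2052 = 605400 N/m.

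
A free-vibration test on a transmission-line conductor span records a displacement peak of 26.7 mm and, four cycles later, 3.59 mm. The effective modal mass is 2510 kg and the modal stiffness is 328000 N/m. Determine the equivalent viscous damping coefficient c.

4570 N·s/m

Logarithmic decrement δ = (1/n)·ln(x₀/x_n) = (1/4)·ln(26.7/3.59) = (1/4)·ln(7.437) = 0.5016.
ζ = δ/√(4π² + δ²) = 0.5016/√(39.48 + 0.252) = 0.5016/6.303 = 0.07958.
c = ζ · 2√(km) = 0.07958 × 2√(328000 × 2510) = 0.07958 × 57390 = 4567 N·s/m.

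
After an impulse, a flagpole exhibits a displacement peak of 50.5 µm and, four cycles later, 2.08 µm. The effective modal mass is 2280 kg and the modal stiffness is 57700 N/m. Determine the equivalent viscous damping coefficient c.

2890 N·s/m

Logarithmic decrement δ = (1/n)·ln(x₀/x_n) = (1/4)·ln(50.5/2.08) = (1/4)·ln(24.28) = 0.7974.
ζ = δ/√(4π² + δ²) = 0.7974/√(39.48 + 0.636) = 0.7974/6.334 = 0.1259.
c = ζ · 2√(km) = 0.1259 × 2√(57700 × 2280) = 0.1259 × 22940 = 2888 N·s/m.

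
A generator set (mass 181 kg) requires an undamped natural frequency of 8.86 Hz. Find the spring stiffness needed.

561000 N/m

ω_n = 2πf_n = 2π × 8.86 = 55.67 rad/s.
k = m·ω_n² = 181 × 55.67² = 181 × 3099 = 560900 N/m.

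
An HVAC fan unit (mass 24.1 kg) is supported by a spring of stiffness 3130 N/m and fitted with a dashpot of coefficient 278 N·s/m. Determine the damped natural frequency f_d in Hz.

1.56 Hz

ω_n = √(k/m) = √(3130/24.1) = 11.40 rad/s.
Critical damping c_c = 2√(k·m) = 2√(3130 × 24.1) = 549.3 N·s/m, so ζ = c/c_c = 278/549.3 = 0.5061.
ω_d = ω_n√(1 − ζ²) = 11.40 × √(1 − 0.256) = 9.829 rad/s.
f_d = ω_d/(2π) = 1.564 Hz.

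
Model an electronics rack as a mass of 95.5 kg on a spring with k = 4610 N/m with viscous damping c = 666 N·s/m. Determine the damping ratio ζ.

ω_n = √(k/m) = √(4610/95.5) = 6.948 rad/s.
Critical damping c_c = 2√(k·m) = 2√(4610 × 95.5) = 1327 N·s/m, so ζ = c/c_c = 666/1327 = 0.5019.

0.502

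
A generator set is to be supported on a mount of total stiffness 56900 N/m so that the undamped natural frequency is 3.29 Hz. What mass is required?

133 kg

ω_n = 2πf_n = 2π × 3.29 = 20.67 rad/s.
m = k/ω_n² = 56900/20.67² = 56900/427.3 = 133.2 kg.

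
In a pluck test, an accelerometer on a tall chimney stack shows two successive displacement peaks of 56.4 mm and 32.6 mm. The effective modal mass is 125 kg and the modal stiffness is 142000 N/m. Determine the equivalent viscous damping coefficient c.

Logarithmic decrement δ = (1/n)·ln(x₀/x_n) = (1/1)·ln(56.4/32.6) = (1/1)·ln(1.730) = 0.5482.
ζ = δ/√(4π² + δ²) = 0.5482/√(39.48 + 0.300) = 0.5482/6.307 = 0.08691.
c = ζ · 2√(km) = 0.08691 × 2√(142000 × 125) = 0.08691 × 8426 = 732.3 N·s/m.

732 N·s/m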